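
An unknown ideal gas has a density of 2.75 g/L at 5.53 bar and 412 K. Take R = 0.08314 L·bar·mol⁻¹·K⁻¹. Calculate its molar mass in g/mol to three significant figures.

M ≈ 17.0 g/mol

ρ = PM/(RT) ⇒ M = ρRT/P = (2.75 × 0.08314 × 412.0) / 5.53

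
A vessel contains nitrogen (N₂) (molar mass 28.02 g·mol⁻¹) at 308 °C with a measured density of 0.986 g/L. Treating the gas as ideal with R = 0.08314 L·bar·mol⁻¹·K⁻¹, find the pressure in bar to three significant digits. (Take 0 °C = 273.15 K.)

ρ = PM/(RT) ⇒ P = ρRT/M = (0.986 × 0.08314 × 581.1) / 28.02

P ≈ 1.70 bar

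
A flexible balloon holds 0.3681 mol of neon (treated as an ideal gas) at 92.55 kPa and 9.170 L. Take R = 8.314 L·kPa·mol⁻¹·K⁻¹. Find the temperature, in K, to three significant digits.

PV = nRT ⇒ T = PV/(nR) = (92.55 × 9.170) / (0.3681 × 8.314)

T ≈ 277 K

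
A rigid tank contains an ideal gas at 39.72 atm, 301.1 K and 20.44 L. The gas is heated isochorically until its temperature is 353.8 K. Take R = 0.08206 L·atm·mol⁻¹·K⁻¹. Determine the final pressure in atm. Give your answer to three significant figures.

P₂ ≈ 46.7 atm

V constant ⇒ P ∝ T: V₂ = V₁; P₂ = P₁·(T₂/T₁) = 46.67 atm.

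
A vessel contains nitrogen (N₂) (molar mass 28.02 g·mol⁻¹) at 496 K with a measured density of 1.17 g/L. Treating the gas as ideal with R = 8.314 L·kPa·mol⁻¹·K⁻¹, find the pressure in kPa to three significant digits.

P ≈ 172 kPa

ρ = PM/(RT) ⇒ P = ρRT/M = (1.17 × 8.314 × 496.0) / 28.02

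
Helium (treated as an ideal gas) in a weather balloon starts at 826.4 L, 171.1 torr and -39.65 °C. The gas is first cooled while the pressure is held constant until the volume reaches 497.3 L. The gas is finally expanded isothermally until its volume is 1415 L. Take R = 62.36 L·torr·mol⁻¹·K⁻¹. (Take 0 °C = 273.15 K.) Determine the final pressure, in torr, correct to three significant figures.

Convert: T₁ = 233.5 K.
Isobaric, so V/T is constant: P₂ = P₁; T₂ = T₁·(V₂/V₁) = 140.5 K.
Isothermal, so P V is constant: T₃ = T₂; P₃ = P₂·(V₂/V₃) = 60.13 torr.

P₃ ≈ 60.1 torr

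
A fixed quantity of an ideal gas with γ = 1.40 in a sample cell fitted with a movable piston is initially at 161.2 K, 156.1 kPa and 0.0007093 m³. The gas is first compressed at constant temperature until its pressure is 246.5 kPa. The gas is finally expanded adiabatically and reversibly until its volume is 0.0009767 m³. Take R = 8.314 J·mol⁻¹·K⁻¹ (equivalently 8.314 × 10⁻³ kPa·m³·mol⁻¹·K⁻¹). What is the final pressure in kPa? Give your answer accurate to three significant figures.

P₃ ≈ 83.1 kPa

Isothermal, so P V is constant: T₂ = T₁; V₂ = V₁·(P₁/P₂) = 0.0004492 m³.
Adiabatic (γ = 1.40), T V^(γ−1) and P V^γ constant: T₃ = T₂·(V₂/V₃)^(γ−1) = 118.1 K; P₃ = P₂·(V₂/V₃)^γ = 83.09 kPa.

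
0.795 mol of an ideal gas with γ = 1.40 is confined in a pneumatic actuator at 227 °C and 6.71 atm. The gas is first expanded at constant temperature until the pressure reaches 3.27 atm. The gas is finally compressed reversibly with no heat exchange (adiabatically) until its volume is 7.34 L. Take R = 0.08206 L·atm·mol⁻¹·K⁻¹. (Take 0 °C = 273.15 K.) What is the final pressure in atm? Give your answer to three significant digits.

P₃ ≈ 5.03 atm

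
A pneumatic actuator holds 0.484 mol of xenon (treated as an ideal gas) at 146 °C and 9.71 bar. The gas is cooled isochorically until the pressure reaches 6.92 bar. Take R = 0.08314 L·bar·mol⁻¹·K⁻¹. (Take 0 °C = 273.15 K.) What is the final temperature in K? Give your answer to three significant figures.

Convert: T₁ = 419.1 K.
From PV = nRT: V₁ = nRT₁/P₁ = 1.737 L.
V constant ⇒ P ∝ T: V₂ = V₁; T₂ = T₁·(P₂/P₁) = 298.7 K.

T₂ ≈ 299 K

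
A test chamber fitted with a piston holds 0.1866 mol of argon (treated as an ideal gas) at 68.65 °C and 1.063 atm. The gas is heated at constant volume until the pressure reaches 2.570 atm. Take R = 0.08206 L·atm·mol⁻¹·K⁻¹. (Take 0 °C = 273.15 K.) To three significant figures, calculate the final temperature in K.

T₂ ≈ 826 K

Convert: T₁ = 341.8 K.
From PV = nRT: V₁ = nRT₁/P₁ = 4.924 L.
Isochoric, so P/T is constant: V₂ = V₁; T₂ = T₁·(P₂/P₁) = 826.4 K.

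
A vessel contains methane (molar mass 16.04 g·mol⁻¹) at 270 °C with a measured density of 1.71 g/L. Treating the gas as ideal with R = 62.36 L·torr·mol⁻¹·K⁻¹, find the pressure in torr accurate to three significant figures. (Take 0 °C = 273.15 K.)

ρ = PM/(RT) ⇒ P = ρRT/M = (1.71 × 62.36 × 543.1) / 16.04

P ≈ 3.61e+03 torr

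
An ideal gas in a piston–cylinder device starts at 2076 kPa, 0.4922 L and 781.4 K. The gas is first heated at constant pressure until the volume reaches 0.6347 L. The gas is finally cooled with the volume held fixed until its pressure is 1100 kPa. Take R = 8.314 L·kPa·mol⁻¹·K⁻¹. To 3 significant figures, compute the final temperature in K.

P constant ⇒ V ∝ T: P₂ = P₁; T₂ = T₁·(V₂/V₁) = 1008 K.
V constant ⇒ P ∝ T: V₃ = V₂; T₃ = T₂·(P₃/P₂) = 533.9 K.

T₃ ≈ 534 K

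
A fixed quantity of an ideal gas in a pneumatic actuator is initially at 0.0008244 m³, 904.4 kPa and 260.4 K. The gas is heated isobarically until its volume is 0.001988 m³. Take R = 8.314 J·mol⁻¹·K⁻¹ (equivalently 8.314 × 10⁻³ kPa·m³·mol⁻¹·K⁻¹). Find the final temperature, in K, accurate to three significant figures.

P constant ⇒ V ∝ T: P₂ = P₁; T₂ = T₁·(V₂/V₁) = 627.9 K.

T₂ ≈ 628 K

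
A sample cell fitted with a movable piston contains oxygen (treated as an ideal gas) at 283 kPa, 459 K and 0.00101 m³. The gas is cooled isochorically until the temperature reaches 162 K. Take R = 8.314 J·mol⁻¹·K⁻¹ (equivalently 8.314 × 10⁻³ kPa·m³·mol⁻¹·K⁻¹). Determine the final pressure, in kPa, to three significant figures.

P₂ ≈ 99.9 kPa

V constant ⇒ P ∝ T: V₂ = V₁; P₂ = P₁·(T₂/T₁) = 99.88 kPa.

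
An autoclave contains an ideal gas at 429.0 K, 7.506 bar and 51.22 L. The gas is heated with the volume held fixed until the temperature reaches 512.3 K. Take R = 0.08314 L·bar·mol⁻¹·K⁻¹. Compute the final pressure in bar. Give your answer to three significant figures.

P₂ ≈ 8.96 bar

Isochoric, so P/T is constant: V₂ = V₁; P₂ = P₁·(T₂/T₁) = 8.963 bar.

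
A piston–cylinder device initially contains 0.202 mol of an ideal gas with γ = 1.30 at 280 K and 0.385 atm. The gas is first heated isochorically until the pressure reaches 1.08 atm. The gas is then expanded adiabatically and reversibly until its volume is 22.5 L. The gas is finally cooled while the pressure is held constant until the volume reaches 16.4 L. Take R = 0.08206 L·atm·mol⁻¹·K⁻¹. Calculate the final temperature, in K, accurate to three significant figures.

From PV = nRT: V₁ = nRT₁/P₁ = 12.06 L.
V constant ⇒ P ∝ T: V₂ = V₁; T₂ = T₁·(P₂/P₁) = 785.5 K.
Adiabatic (γ = 1.30), T V^(γ−1) and P V^γ constant: T₃ = T₂·(V₂/V₃)^(γ−1) = 651.4 K; P₃ = P₂·(V₂/V₃)^γ = 0.4799 atm.
Isobaric, so V/T is constant: P₄ = P₃; T₄ = T₃·(V₄/V₃) = 474.8 K.

T₄ ≈ 475 K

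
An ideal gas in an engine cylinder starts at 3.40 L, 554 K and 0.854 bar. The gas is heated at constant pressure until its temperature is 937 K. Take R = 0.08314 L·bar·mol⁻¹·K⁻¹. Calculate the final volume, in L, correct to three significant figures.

V₂ ≈ 5.75 L

P constant ⇒ V ∝ T: P₂ = P₁; V₂ = V₁·(T₂/T₁) = 5.751 L.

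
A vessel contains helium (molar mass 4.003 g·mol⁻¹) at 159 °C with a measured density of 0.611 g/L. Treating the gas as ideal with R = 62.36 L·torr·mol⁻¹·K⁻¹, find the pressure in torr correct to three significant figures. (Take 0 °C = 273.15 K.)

P ≈ 4.11e+03 torr

ρ = PM/(RT) ⇒ P = ρRT/M = (0.611 × 62.36 × 432.1) / 4.003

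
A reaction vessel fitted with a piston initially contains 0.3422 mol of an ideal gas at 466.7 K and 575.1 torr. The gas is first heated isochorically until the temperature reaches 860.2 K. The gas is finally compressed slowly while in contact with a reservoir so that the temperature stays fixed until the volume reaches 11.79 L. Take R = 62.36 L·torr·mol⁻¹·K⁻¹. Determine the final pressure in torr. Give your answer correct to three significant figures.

From PV = nRT: V₁ = nRT₁/P₁ = 17.32 L.
Isochoric, so P/T is constant: V₂ = V₁; P₂ = P₁·(T₂/T₁) = 1060 torr.
T constant ⇒ Boyle's law P V = const: T₃ = T₂; P₃ = P₂·(V₂/V₃) = 1557 torr.

P₃ ≈ 1.56e+03 torr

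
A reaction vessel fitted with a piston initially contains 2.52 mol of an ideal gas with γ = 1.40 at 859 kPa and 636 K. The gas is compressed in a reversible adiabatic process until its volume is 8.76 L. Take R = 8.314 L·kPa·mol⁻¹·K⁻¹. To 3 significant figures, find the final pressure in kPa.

From PV = nRT: V₁ = nRT₁/P₁ = 15.51 L.
Adiabatic (γ = 1.40), T V^(γ−1) and P V^γ constant: T₂ = T₁·(V₁/V₂)^(γ−1) = 799.3 K; P₂ = P₁·(V₁/V₂)^γ = 1912 kPa.

P₂ ≈ 1.91e+03 kPa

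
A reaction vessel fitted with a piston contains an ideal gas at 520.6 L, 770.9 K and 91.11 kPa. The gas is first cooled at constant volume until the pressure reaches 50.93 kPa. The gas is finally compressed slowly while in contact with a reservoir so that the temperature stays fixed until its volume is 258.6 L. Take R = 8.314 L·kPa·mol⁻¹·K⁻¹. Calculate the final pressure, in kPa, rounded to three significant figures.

P₃ ≈ 103 kPa

V constant ⇒ P ∝ T: V₂ = V₁; T₂ = T₁·(P₂/P₁) = 430.9 K.
Isothermal, so P V is constant: T₃ = T₂; P₃ = P₂·(V₂/V₃) = 102.5 kPa.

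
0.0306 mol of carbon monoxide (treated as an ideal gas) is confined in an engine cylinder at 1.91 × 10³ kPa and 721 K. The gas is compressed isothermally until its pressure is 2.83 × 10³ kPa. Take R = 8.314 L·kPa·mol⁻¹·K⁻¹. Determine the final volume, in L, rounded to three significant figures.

V₂ ≈ 0.0648 L

From PV = nRT: V₁ = nRT₁/P₁ = 0.09604 L.
Isothermal, so P V is constant: T₂ = T₁; V₂ = V₁·(P₁/P₂) = 0.06482 L.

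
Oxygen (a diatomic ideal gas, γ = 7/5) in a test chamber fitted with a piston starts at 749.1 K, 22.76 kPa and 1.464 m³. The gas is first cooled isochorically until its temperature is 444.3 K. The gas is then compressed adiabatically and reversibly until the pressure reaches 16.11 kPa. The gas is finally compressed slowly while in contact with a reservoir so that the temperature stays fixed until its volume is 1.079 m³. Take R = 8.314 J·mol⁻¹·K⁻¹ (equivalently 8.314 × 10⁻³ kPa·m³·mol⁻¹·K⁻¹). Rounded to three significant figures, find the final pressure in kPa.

P₄ ≈ 19.3 kPa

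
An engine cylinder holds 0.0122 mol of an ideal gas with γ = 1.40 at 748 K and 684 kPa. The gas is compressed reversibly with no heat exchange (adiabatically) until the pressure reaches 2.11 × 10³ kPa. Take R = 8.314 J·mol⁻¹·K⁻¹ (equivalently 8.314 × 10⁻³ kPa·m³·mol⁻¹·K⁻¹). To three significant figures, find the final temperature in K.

From PV = nRT: V₁ = nRT₁/P₁ = 0.0001109 m³.
Adiabatic (γ = 1.40), T V^(γ−1) and P V^γ constant: T₂ = T₁·(P₂/P₁)^((γ−1)/γ) = 1032 K; V₂ = V₁·(P₁/P₂)^(1/γ) = 4.961e-05 m³.

T₂ ≈ 1.03e+03 K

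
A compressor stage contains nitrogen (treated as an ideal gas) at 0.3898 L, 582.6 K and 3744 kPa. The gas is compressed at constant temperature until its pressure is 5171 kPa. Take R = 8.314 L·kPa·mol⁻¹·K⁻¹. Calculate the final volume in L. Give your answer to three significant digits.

V₂ ≈ 0.282 L

T constant ⇒ Boyle's law P V = const: T₂ = T₁; V₂ = V₁·(P₁/P₂) = 0.2822 L.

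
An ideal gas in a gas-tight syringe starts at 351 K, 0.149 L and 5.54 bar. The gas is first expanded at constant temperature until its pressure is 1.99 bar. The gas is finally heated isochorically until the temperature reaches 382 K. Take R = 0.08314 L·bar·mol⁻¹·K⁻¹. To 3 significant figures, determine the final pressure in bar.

P₃ ≈ 2.17 bar

T constant ⇒ Boyle's law P V = const: T₂ = T₁; V₂ = V₁·(P₁/P₂) = 0.4148 L.
Isochoric, so P/T is constant: V₃ = V₂; P₃ = P₂·(T₃/T₂) = 2.166 bar.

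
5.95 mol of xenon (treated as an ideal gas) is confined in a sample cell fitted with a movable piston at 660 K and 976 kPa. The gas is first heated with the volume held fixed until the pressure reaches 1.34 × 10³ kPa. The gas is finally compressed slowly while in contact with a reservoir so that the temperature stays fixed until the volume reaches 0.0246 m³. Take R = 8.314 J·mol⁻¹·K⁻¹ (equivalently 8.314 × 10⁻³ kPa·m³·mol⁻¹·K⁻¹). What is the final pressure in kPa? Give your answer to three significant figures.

From PV = nRT: V₁ = nRT₁/P₁ = 0.03345 m³.
V constant ⇒ P ∝ T: V₂ = V₁; T₂ = T₁·(P₂/P₁) = 906.1 K.
Isothermal, so P V is constant: T₃ = T₂; P₃ = P₂·(V₂/V₃) = 1822 kPa.

P₃ ≈ 1.82e+03 kPa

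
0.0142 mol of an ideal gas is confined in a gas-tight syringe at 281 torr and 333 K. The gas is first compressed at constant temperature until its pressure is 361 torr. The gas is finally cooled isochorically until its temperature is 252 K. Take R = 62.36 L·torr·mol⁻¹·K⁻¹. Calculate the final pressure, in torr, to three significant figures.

P₃ ≈ 273 torr

From PV = nRT: V₁ = nRT₁/P₁ = 1.049 L.
Isothermal, so P V is constant: T₂ = T₁; V₂ = V₁·(P₁/P₂) = 0.8168 L.
V constant ⇒ P ∝ T: V₃ = V₂; P₃ = P₂·(T₃/T₂) = 273.2 torr.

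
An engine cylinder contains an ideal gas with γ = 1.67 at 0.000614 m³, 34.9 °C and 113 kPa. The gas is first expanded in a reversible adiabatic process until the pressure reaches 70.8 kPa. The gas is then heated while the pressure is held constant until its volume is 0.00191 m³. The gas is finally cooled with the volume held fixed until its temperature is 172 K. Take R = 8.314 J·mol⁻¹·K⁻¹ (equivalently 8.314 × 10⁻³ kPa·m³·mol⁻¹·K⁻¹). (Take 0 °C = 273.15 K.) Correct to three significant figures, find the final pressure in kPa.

P₄ ≈ 20.3 kPa

Convert: T₁ = 308.0 K.
Adiabatic (γ = 1.67), T V^(γ−1) and P V^γ constant: T₂ = T₁·(P₂/P₁)^((γ−1)/γ) = 255.4 K; V₂ = V₁·(P₁/P₂)^(1/γ) = 0.0008124 m³.
Isobaric, so V/T is constant: P₃ = P₂; T₃ = T₂·(V₃/V₂) = 600.4 K.
V constant ⇒ P ∝ T: V₄ = V₃; P₄ = P₃·(T₄/T₃) = 20.28 kPa.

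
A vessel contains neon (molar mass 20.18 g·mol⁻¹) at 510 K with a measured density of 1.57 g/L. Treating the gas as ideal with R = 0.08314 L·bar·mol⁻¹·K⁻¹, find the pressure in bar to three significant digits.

ρ = PM/(RT) ⇒ P = ρRT/M = (1.57 × 0.08314 × 510.0) / 20.18

P ≈ 3.30 bar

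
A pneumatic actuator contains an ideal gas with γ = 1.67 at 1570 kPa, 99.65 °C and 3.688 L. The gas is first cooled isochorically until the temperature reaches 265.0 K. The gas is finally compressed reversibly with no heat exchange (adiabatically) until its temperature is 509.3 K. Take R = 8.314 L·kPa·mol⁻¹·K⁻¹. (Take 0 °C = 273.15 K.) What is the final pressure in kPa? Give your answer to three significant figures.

Convert: T₁ = 372.8 K.
V constant ⇒ P ∝ T: V₂ = V₁; P₂ = P₁·(T₂/T₁) = 1116 kPa.
Reversible adiabatic, γ = 1.67: P₃ = P₂·(T₃/T₂)^(γ/(γ−1)) = 5687 kPa; V₃ = V₂·(T₂/T₃)^(1/(γ−1)) = 1.391 L.

P₃ ≈ 5.69e+03 kPa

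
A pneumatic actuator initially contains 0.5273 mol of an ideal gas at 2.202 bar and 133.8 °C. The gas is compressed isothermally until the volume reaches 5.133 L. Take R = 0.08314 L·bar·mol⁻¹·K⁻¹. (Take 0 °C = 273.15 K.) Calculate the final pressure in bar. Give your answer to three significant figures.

P₂ ≈ 3.48 bar

Convert: T₁ = 406.9 K.
From PV = nRT: V₁ = nRT₁/P₁ = 8.102 L.
T constant ⇒ Boyle's law P V = const: T₂ = T₁; P₂ = P₁·(V₁/V₂) = 3.476 bar.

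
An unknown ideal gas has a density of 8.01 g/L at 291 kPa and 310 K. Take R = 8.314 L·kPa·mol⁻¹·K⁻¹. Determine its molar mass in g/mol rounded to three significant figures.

M ≈ 70.9 g/mol

ρ = PM/(RT) ⇒ M = ρRT/P = (8.01 × 8.314 × 310.0) / 291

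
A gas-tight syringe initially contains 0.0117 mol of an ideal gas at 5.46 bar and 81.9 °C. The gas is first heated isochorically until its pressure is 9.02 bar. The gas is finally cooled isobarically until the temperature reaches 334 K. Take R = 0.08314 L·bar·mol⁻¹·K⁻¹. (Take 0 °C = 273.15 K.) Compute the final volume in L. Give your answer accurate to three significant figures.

V₃ ≈ 0.0360 L

Convert: T₁ = 355.0 K.
From PV = nRT: V₁ = nRT₁/P₁ = 0.06325 L.
V constant ⇒ P ∝ T: V₂ = V₁; T₂ = T₁·(P₂/P₁) = 586.5 K.
Isobaric, so V/T is constant: P₃ = P₂; V₃ = V₂·(T₃/T₂) = 0.03602 L.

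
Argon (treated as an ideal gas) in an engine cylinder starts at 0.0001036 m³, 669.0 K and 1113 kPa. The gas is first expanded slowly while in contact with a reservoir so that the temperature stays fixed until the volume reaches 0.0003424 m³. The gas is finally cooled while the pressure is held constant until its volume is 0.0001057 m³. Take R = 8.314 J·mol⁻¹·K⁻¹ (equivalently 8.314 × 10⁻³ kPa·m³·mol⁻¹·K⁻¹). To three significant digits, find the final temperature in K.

Isothermal, so P V is constant: T₂ = T₁; P₂ = P₁·(V₁/V₂) = 336.8 kPa.
Isobaric, so V/T is constant: P₃ = P₂; T₃ = T₂·(V₃/V₂) = 206.5 K.

T₃ ≈ 207 K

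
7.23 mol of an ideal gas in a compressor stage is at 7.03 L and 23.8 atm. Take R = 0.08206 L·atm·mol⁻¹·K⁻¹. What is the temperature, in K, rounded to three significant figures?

PV = nRT ⇒ T = PV/(nR) = (23.8 × 7.03) / (7.23 × 0.08206)

T ≈ 282 K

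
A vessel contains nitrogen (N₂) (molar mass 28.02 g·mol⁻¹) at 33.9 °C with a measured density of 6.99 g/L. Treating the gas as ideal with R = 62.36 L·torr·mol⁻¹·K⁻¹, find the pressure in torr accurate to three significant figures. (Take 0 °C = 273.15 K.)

ρ = PM/(RT) ⇒ P = ρRT/M = (6.99 × 62.36 × 307.0) / 28.02

P ≈ 4.78e+03 torr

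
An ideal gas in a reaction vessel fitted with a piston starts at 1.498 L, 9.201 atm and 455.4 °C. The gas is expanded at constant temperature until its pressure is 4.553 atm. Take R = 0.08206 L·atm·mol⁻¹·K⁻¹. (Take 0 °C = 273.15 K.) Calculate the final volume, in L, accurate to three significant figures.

Convert: T₁ = 728.5 K.
T constant ⇒ Boyle's law P V = const: T₂ = T₁; V₂ = V₁·(P₁/P₂) = 3.027 L.

V₂ ≈ 3.03 L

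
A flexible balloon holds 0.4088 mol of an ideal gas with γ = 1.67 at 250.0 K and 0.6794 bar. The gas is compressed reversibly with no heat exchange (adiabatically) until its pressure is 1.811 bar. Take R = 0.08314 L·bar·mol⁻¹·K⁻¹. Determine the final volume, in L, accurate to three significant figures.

V₂ ≈ 6.95 L

From PV = nRT: V₁ = nRT₁/P₁ = 12.51 L.
Reversible adiabatic, γ = 1.67: T₂ = T₁·(P₂/P₁)^((γ−1)/γ) = 370.5 K; V₂ = V₁·(P₁/P₂)^(1/γ) = 6.953 L.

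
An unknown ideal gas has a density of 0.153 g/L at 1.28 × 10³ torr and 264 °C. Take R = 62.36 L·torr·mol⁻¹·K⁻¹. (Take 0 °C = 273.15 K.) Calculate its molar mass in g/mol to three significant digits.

M ≈ 4.00 g/mol

ρ = PM/(RT) ⇒ M = ρRT/P = (0.153 × 62.36 × 537.1) / 1.28e+03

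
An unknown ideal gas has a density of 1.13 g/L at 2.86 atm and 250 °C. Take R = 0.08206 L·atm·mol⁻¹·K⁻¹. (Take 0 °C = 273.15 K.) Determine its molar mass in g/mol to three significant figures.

ρ = PM/(RT) ⇒ M = ρRT/P = (1.13 × 0.08206 × 523.1) / 2.86

M ≈ 17.0 g/mol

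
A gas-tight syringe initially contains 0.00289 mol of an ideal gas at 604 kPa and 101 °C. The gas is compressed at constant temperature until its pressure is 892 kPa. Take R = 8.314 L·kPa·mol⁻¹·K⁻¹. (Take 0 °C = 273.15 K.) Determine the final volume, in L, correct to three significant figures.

V₂ ≈ 0.0101 L

Convert: T₁ = 374.1 K.
From PV = nRT: V₁ = nRT₁/P₁ = 0.01488 L.
T constant ⇒ Boyle's law P V = const: T₂ = T₁; V₂ = V₁·(P₁/P₂) = 0.01008 L.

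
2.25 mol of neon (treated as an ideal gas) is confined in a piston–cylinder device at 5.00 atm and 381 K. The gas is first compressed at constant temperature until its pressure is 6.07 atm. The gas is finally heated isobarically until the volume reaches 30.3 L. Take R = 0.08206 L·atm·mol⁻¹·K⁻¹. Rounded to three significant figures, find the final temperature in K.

From PV = nRT: V₁ = nRT₁/P₁ = 14.07 L.
T constant ⇒ Boyle's law P V = const: T₂ = T₁; V₂ = V₁·(P₁/P₂) = 11.59 L.
Isobaric, so V/T is constant: P₃ = P₂; T₃ = T₂·(V₃/V₂) = 996.1 K.

T₃ ≈ 996 K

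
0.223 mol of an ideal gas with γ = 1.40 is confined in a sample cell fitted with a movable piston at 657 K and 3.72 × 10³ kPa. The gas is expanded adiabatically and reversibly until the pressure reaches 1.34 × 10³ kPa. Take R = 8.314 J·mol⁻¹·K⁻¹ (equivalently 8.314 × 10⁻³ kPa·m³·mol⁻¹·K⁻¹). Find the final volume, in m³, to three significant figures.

From PV = nRT: V₁ = nRT₁/P₁ = 0.0003274 m³.
Reversible adiabatic, γ = 1.40: T₂ = T₁·(P₂/P₁)^((γ−1)/γ) = 490.8 K; V₂ = V₁·(P₁/P₂)^(1/γ) = 0.0006790 m³.

V₂ ≈ 0.000679 m³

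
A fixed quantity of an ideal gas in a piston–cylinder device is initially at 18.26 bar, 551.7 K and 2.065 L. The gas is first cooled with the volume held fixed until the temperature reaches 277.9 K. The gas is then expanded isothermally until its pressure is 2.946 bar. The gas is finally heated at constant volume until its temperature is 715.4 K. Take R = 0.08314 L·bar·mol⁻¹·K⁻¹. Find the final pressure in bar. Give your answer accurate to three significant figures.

Isochoric, so P/T is constant: V₂ = V₁; P₂ = P₁·(T₂/T₁) = 9.198 bar.
T constant ⇒ Boyle's law P V = const: T₃ = T₂; V₃ = V₂·(P₂/P₃) = 6.447 L.
Isochoric, so P/T is constant: V₄ = V₃; P₄ = P₃·(T₄/T₃) = 7.584 bar.

P₄ ≈ 7.58 bar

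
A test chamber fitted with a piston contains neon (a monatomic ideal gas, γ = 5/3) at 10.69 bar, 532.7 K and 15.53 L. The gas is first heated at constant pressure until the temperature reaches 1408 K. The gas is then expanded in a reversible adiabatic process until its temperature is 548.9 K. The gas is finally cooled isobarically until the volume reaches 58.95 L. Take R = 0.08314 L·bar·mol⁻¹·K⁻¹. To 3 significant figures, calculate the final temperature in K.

T₄ ≈ 192 K

P constant ⇒ V ∝ T: P₂ = P₁; V₂ = V₁·(T₂/T₁) = 41.05 L.
Reversible adiabatic, γ = 5/3: P₃ = P₂·(T₃/T₂)^(γ/(γ−1)) = 1.014 bar; V₃ = V₂·(T₂/T₃)^(1/(γ−1)) = 168.6 L.
P constant ⇒ V ∝ T: P₄ = P₃; T₄ = T₃·(V₄/V₃) = 191.9 K.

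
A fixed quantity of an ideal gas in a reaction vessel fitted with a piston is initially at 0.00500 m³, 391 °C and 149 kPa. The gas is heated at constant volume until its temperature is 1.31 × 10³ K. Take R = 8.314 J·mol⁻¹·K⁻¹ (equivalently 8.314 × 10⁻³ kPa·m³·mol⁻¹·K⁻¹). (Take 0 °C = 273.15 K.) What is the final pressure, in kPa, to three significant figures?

P₂ ≈ 294 kPa

Convert: T₁ = 664.1 K.
V constant ⇒ P ∝ T: V₂ = V₁; P₂ = P₁·(T₂/T₁) = 293.9 kPa.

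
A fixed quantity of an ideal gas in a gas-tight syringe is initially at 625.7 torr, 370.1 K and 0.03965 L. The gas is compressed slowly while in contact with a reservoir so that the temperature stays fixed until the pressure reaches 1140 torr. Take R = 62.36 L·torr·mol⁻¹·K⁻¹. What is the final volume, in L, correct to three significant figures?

T constant ⇒ Boyle's law P V = const: T₂ = T₁; V₂ = V₁·(P₁/P₂) = 0.02176 L.

V₂ ≈ 0.0218 L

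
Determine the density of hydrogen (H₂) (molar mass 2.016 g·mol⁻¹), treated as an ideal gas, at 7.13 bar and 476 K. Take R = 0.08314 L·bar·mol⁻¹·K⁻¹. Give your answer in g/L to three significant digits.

ρ = PM/(RT) = (7.13 × 2.016) / (0.08314 × 476.0)

ρ ≈ 0.363 g/L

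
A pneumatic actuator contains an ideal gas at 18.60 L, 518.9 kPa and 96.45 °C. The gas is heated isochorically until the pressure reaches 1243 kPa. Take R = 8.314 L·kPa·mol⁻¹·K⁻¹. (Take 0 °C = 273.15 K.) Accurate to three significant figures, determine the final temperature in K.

T₂ ≈ 885 K

Convert: T₁ = 369.6 K.
Isochoric, so P/T is constant: V₂ = V₁; T₂ = T₁·(P₂/P₁) = 885.4 K.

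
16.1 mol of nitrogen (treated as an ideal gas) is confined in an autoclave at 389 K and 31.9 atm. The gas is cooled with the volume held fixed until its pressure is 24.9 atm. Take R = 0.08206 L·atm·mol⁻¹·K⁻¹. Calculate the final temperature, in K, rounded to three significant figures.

From PV = nRT: V₁ = nRT₁/P₁ = 16.11 L.
Isochoric, so P/T is constant: V₂ = V₁; T₂ = T₁·(P₂/P₁) = 303.6 K.

T₂ ≈ 304 K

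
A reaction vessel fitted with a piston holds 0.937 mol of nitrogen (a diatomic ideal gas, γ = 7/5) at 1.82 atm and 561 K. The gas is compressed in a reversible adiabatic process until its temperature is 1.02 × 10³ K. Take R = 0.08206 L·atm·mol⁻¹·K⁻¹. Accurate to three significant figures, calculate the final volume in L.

From PV = nRT: V₁ = nRT₁/P₁ = 23.70 L.
Adiabatic (γ = 7/5), T V^(γ−1) and P V^γ constant: P₂ = P₁·(T₂/T₁)^(γ/(γ−1)) = 14.75 atm; V₂ = V₁·(T₁/T₂)^(1/(γ−1)) = 5.317 L.

V₂ ≈ 5.32 L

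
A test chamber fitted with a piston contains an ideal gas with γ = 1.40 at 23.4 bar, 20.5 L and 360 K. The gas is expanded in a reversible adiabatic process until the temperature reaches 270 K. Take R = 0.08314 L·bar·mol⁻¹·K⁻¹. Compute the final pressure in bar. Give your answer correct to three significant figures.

P₂ ≈ 8.55 bar

Adiabatic (γ = 1.40), T V^(γ−1) and P V^γ constant: P₂ = P₁·(T₂/T₁)^(γ/(γ−1)) = 8.549 bar; V₂ = V₁·(T₁/T₂)^(1/(γ−1)) = 42.08 L.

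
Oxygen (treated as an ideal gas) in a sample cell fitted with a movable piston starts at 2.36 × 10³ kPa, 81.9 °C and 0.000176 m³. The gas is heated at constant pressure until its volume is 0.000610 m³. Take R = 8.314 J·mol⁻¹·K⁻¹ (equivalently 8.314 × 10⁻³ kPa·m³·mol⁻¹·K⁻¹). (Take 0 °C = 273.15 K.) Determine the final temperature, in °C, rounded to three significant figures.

Convert: T₁ = 355.0 K.
P constant ⇒ V ∝ T: P₂ = P₁; T₂ = T₁·(V₂/V₁) = 1231 K.

T₂ ≈ 957 °C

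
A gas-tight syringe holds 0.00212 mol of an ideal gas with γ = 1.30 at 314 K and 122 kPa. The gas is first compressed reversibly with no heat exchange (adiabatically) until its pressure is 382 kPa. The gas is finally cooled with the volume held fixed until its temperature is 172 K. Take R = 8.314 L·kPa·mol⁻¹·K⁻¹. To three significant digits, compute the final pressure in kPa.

From PV = nRT: V₁ = nRT₁/P₁ = 0.04536 L.
Reversible adiabatic, γ = 1.30: T₂ = T₁·(P₂/P₁)^((γ−1)/γ) = 408.6 K; V₂ = V₁·(P₁/P₂)^(1/γ) = 0.01885 L.
V constant ⇒ P ∝ T: V₃ = V₂; P₃ = P₂·(T₃/T₂) = 160.8 kPa.

P₃ ≈ 161 kPa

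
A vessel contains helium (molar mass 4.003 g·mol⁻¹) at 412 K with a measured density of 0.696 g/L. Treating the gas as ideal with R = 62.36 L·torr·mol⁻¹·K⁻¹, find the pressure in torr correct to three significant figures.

P ≈ 4.47e+03 torr

ρ = PM/(RT) ⇒ P = ρRT/M = (0.696 × 62.36 × 412.0) / 4.003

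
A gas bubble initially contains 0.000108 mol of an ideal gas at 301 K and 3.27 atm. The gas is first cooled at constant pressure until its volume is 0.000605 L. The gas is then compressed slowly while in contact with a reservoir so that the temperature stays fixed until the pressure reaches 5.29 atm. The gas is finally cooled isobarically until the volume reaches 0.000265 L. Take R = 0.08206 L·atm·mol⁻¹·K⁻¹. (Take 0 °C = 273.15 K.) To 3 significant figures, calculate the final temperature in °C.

T₄ ≈ -115 °C

From PV = nRT: V₁ = nRT₁/P₁ = 0.0008158 L.
Isobaric, so V/T is constant: P₂ = P₁; T₂ = T₁·(V₂/V₁) = 223.2 K.
T constant ⇒ Boyle's law P V = const: T₃ = T₂; V₃ = V₂·(P₂/P₃) = 0.0003740 L.
P constant ⇒ V ∝ T: P₄ = P₃; T₄ = T₃·(V₄/V₃) = 158.2 K.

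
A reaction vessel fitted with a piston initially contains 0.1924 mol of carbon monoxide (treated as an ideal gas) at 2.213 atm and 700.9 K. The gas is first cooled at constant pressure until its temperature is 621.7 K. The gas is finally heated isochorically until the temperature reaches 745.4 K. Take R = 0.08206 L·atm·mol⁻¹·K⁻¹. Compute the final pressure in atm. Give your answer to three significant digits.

From PV = nRT: V₁ = nRT₁/P₁ = 5.000 L.
Isobaric, so V/T is constant: P₂ = P₁; V₂ = V₁·(T₂/T₁) = 4.435 L.
V constant ⇒ P ∝ T: V₃ = V₂; P₃ = P₂·(T₃/T₂) = 2.653 atm.

P₃ ≈ 2.65 atm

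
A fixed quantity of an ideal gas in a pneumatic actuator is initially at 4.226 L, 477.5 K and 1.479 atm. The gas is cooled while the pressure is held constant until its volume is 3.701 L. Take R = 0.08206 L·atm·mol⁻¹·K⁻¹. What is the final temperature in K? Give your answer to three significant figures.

T₂ ≈ 418 K

P constant ⇒ V ∝ T: P₂ = P₁; T₂ = T₁·(V₂/V₁) = 418.2 K.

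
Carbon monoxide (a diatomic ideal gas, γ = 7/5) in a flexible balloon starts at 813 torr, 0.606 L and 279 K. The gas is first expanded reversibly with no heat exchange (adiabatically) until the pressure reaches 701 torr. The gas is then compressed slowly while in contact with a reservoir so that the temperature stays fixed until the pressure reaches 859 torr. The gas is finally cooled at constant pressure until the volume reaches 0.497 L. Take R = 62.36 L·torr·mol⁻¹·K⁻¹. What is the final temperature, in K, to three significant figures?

T₄ ≈ 242 K

Reversible adiabatic, γ = 7/5: T₂ = T₁·(P₂/P₁)^((γ−1)/γ) = 267.4 K; V₂ = V₁·(P₁/P₂)^(1/γ) = 0.6737 L.
T constant ⇒ Boyle's law P V = const: T₃ = T₂; V₃ = V₂·(P₂/P₃) = 0.5498 L.
Isobaric, so V/T is constant: P₄ = P₃; T₄ = T₃·(V₄/V₃) = 241.8 K.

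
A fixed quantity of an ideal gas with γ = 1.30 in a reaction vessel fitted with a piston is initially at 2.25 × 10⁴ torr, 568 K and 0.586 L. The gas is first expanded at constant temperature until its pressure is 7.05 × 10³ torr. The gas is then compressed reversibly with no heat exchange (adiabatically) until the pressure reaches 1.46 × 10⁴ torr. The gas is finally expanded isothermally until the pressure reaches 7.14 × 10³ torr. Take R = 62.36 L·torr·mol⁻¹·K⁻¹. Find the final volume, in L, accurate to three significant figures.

V₄ ≈ 2.18 L

Isothermal, so P V is constant: T₂ = T₁; V₂ = V₁·(P₁/P₂) = 1.870 L.
Reversible adiabatic, γ = 1.30: T₃ = T₂·(P₃/P₂)^((γ−1)/γ) = 671.9 K; V₃ = V₂·(P₂/P₃)^(1/γ) = 1.068 L.
T constant ⇒ Boyle's law P V = const: T₄ = T₃; V₄ = V₃·(P₃/P₄) = 2.184 L.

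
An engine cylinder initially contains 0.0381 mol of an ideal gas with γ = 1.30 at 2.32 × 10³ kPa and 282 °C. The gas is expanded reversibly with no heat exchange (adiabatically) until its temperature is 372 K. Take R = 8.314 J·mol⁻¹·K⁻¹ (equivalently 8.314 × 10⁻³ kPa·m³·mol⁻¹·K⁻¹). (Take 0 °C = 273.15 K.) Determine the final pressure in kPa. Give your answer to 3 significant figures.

P₂ ≈ 409 kPa

Convert: T₁ = 555.1 K.
From PV = nRT: V₁ = nRT₁/P₁ = 7.580e-05 m³.
Adiabatic (γ = 1.30), T V^(γ−1) and P V^γ constant: P₂ = P₁·(T₂/T₁)^(γ/(γ−1)) = 409.3 kPa; V₂ = V₁·(T₁/T₂)^(1/(γ−1)) = 0.0002879 m³.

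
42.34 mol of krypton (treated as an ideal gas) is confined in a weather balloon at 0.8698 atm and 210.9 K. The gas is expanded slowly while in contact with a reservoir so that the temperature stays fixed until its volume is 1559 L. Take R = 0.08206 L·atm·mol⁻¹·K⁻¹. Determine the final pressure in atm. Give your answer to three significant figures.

From PV = nRT: V₁ = nRT₁/P₁ = 842.4 L.
Isothermal, so P V is constant: T₂ = T₁; P₂ = P₁·(V₁/V₂) = 0.4700 atm.

P₂ ≈ 0.470 atm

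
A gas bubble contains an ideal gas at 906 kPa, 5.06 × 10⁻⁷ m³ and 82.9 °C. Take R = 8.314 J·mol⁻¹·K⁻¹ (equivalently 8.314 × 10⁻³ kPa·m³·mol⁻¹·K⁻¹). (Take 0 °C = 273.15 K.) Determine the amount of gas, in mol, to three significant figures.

Convert: T = 356.05 K.
PV = nRT ⇒ n = PV/(RT) = (906 × 5.06e-07) / (8.314 × 10⁻³ × 356.05)

n ≈ 0.000155 mol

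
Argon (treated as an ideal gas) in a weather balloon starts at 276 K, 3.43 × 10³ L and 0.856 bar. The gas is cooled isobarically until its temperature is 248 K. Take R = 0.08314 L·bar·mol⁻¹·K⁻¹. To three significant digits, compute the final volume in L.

V₂ ≈ 3.08e+03 L

Isobaric, so V/T is constant: P₂ = P₁; V₂ = V₁·(T₂/T₁) = 3082 L.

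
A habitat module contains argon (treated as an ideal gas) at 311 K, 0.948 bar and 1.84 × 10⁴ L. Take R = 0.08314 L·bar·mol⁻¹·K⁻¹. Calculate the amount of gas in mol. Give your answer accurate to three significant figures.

PV = nRT ⇒ n = PV/(RT) = (0.948 × 1.84e+04) / (0.08314 × 311)

n ≈ 675 mol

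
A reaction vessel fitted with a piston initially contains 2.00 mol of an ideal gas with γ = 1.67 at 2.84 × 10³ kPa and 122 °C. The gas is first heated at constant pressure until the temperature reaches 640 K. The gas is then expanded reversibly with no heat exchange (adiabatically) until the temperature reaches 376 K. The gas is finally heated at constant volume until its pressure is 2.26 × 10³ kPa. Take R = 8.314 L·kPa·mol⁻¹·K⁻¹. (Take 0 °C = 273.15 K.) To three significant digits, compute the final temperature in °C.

Convert: T₁ = 395.1 K.
From PV = nRT: V₁ = nRT₁/P₁ = 2.314 L.
P constant ⇒ V ∝ T: P₂ = P₁; V₂ = V₁·(T₂/T₁) = 3.747 L.
Adiabatic (γ = 1.67), T V^(γ−1) and P V^γ constant: P₃ = P₂·(T₃/T₂)^(γ/(γ−1)) = 754.3 kPa; V₃ = V₂·(T₂/T₃)^(1/(γ−1)) = 8.288 L.
V constant ⇒ P ∝ T: V₄ = V₃; T₄ = T₃·(P₄/P₃) = 1127 K.

T₄ ≈ 853 °C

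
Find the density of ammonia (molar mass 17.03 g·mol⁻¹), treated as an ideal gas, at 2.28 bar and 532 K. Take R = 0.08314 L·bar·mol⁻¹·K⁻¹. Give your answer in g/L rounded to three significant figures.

ρ ≈ 0.878 g/L

ρ = PM/(RT) = (2.28 × 17.03) / (0.08314 × 532.0)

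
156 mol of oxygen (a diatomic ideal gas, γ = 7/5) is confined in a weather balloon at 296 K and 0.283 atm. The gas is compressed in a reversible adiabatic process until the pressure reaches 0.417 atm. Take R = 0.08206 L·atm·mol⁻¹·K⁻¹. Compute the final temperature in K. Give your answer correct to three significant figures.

From PV = nRT: V₁ = nRT₁/P₁ = 1.339e+04 L.
Reversible adiabatic, γ = 7/5: T₂ = T₁·(P₂/P₁)^((γ−1)/γ) = 330.7 K; V₂ = V₁·(P₁/P₂)^(1/γ) = 1.015e+04 L.

T₂ ≈ 331 K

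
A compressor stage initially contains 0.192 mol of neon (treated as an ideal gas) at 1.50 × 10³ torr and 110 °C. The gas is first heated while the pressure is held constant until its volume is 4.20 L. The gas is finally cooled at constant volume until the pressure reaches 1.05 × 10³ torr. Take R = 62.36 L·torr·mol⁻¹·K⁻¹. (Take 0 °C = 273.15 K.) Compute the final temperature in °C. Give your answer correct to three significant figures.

T₃ ≈ 95.2 °C

Convert: T₁ = 383.1 K.
From PV = nRT: V₁ = nRT₁/P₁ = 3.058 L.
P constant ⇒ V ∝ T: P₂ = P₁; T₂ = T₁·(V₂/V₁) = 526.2 K.
Isochoric, so P/T is constant: V₃ = V₂; T₃ = T₂·(P₃/P₂) = 368.3 K.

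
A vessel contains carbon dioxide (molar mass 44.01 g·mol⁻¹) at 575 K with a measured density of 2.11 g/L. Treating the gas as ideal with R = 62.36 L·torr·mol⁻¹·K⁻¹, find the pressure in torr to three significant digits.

P ≈ 1.72e+03 torr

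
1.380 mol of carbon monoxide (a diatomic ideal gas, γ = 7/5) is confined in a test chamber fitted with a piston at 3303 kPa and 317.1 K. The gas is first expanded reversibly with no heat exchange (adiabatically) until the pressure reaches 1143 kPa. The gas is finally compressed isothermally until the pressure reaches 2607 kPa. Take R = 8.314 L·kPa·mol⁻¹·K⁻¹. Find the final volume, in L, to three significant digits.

From PV = nRT: V₁ = nRT₁/P₁ = 1.101 L.
Reversible adiabatic, γ = 7/5: T₂ = T₁·(P₂/P₁)^((γ−1)/γ) = 234.2 K; V₂ = V₁·(P₁/P₂)^(1/γ) = 2.351 L.
Isothermal, so P V is constant: T₃ = T₂; V₃ = V₂·(P₂/P₃) = 1.031 L.

V₃ ≈ 1.03 L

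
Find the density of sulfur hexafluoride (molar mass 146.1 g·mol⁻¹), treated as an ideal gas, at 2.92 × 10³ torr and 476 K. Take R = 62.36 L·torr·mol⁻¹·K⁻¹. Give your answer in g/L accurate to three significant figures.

ρ ≈ 14.4 g/L

ρ = PM/(RT) = (2.92e+03 × 146.1) / (62.36 × 476.0)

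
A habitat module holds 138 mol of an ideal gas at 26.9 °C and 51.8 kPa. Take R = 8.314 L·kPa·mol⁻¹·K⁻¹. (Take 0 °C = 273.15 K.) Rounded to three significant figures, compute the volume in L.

Convert: T = 300.05 K.
PV = nRT ⇒ V = nRT/P = (138 × 8.314 × 300.05) / 51.8

V ≈ 6.65e+03 L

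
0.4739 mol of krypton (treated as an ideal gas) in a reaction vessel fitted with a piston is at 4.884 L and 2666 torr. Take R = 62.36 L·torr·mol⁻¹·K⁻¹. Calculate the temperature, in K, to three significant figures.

PV = nRT ⇒ T = PV/(nR) = (2666 × 4.884) / (0.4739 × 62.36)

T ≈ 441 K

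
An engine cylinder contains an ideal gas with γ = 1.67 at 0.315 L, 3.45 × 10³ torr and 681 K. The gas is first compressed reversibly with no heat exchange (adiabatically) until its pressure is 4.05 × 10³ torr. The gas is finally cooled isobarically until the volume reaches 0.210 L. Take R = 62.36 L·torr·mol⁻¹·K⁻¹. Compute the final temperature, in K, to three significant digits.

T₃ ≈ 533 K

Adiabatic (γ = 1.67), T V^(γ−1) and P V^γ constant: T₂ = T₁·(P₂/P₁)^((γ−1)/γ) = 726.2 K; V₂ = V₁·(P₁/P₂)^(1/γ) = 0.2862 L.
Isobaric, so V/T is constant: P₃ = P₂; T₃ = T₂·(V₃/V₂) = 533.0 K.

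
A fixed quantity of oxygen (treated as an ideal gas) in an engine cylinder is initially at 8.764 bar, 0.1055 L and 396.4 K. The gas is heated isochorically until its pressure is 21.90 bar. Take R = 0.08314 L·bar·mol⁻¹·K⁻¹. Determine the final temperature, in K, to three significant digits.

V constant ⇒ P ∝ T: V₂ = V₁; T₂ = T₁·(P₂/P₁) = 990.5 K.

T₂ ≈ 991 K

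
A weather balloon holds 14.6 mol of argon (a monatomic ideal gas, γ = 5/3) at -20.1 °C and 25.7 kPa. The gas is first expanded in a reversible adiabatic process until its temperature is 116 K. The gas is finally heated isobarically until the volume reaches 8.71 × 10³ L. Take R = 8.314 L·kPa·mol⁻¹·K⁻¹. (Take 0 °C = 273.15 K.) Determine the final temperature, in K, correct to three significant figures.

T₃ ≈ 262 K

Convert: T₁ = 253.0 K.
From PV = nRT: V₁ = nRT₁/P₁ = 1195 L.
Reversible adiabatic, γ = 5/3: P₂ = P₁·(T₂/T₁)^(γ/(γ−1)) = 3.656 kPa; V₂ = V₁·(T₁/T₂)^(1/(γ−1)) = 3851 L.
Isobaric, so V/T is constant: P₃ = P₂; T₃ = T₂·(V₃/V₂) = 262.4 K.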